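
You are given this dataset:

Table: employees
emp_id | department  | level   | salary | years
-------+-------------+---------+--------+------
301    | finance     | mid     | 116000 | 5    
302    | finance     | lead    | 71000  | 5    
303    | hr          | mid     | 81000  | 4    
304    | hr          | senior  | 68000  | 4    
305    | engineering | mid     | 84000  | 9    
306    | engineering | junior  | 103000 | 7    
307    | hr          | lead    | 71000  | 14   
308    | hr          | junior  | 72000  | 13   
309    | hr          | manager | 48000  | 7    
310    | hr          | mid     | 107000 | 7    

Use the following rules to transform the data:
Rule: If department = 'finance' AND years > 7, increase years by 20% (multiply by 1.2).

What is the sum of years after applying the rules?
75

Step 1: Find records where department = 'finance' AND years > 7
Step 2: 0 records match, summing to 0
Step 3: After multiplier: 0 × 1.2 = 0.0
Step 4: Unaffected records sum: 75
Step 5: Final sum = 0.0 + 75 = 75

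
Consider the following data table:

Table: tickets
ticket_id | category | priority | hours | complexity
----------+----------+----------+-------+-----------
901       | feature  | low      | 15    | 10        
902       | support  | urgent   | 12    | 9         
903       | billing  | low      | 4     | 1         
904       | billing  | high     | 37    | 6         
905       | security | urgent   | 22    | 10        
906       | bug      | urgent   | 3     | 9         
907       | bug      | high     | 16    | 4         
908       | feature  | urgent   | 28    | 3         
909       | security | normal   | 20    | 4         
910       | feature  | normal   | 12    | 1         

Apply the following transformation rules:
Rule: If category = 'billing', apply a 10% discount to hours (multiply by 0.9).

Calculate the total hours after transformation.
164.9

Step 1: Records with category = 'billing' have total hours = 41
Step 2: Apply multiplier: 41 × 0.9 = 36.9
Step 3: Other records total: 128
Step 4: Final sum = 36.9 + 128 = 164.9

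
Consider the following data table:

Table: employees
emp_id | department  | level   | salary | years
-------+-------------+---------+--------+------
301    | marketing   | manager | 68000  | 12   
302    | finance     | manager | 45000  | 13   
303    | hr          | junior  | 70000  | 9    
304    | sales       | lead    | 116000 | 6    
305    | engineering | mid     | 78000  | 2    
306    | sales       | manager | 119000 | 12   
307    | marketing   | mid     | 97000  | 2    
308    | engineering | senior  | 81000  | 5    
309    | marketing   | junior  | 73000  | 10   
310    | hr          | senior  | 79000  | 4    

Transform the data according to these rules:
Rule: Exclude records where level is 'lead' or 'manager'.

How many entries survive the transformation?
6

Step 1: Count records to exclude
  - 1 (lead) + 3 (manager) = 4 records
Step 2: Total records: 10
Step 3: Remaining = 10 - 4 = 6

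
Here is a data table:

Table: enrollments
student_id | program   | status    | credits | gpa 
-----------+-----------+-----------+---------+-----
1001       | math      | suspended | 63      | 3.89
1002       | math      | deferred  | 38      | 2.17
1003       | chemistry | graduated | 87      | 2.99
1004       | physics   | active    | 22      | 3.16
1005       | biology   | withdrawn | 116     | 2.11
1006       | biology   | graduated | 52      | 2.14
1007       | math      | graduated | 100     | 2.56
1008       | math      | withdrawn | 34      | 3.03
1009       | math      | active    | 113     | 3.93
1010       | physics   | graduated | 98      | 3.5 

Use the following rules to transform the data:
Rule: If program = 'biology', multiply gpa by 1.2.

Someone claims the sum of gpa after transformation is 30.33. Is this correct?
Yes, the result is correct.

Step 1: Calculate the correct sum after transformation
Step 2: Apply multiplier 1.2 to records where program = 'biology'
Step 3: Correct result = 30.33
Step 4: Claimed result = 30.33
Step 5: 30.33 = 30.33 ✓
Conclusion: The claimed result is correct.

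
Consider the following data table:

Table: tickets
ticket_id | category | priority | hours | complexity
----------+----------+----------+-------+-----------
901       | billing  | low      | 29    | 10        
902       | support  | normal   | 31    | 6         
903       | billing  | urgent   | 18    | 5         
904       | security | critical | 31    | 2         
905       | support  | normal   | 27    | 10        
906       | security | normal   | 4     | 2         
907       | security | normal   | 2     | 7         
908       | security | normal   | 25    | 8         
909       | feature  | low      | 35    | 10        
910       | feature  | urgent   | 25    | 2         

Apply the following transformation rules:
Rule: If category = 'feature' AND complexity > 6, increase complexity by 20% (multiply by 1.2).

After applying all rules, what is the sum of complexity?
64.0

Step 1: Find records where category = 'feature' AND complexity > 6
Step 2: 1 records match, summing to 10
Step 3: After multiplier: 10 × 1.2 = 12.0
Step 4: Unaffected records sum: 52
Step 5: Final sum = 12.0 + 52 = 64.0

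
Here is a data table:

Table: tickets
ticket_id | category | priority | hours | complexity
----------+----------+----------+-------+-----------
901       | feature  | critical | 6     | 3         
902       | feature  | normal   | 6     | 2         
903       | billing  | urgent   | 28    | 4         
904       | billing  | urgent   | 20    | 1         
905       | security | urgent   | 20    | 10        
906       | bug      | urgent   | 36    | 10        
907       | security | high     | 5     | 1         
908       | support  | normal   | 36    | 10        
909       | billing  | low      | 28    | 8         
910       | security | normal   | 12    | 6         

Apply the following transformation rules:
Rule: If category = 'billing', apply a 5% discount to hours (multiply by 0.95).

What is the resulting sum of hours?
193.2

Step 1: Records with category = 'billing' have total hours = 76
Step 2: Apply multiplier: 76 × 0.95 = 72.2
Step 3: Other records total: 121
Step 4: Final sum = 72.2 + 121 = 193.2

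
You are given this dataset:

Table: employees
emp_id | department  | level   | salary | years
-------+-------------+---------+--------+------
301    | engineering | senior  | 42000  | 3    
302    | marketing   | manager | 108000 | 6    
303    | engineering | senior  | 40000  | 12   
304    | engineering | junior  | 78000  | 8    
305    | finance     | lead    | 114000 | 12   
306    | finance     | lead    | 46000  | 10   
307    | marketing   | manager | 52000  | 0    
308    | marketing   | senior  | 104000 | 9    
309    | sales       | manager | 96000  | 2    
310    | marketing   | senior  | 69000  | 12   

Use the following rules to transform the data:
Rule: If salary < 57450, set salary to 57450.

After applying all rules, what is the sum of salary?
798800

Step 1: 4 records have salary < 57450
Step 2: These records originally summed to 180000
Step 3: After setting to minimum: 4 × 57450 = 229800
Step 4: Unaffected records sum: 569000
Step 5: Final sum = 229800 + 569000 = 798800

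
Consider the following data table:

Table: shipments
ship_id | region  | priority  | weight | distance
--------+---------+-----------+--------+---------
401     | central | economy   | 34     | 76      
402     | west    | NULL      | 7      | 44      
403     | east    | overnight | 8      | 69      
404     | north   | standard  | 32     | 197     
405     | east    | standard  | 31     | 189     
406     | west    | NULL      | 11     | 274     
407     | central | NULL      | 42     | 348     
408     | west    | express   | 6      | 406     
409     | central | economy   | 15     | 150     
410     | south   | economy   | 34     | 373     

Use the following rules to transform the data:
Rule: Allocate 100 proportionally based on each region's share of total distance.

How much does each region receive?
central: 27.0, east: 12.14, north: 9.27, south: 17.54, west: 34.05

Step 1: Calculate total distance = 2126
Step 2: Calculate each region's proportion:
  central: 574/2126 = 27.00% → 27.0
  east: 258/2126 = 12.14% → 12.14
  north: 197/2126 = 9.27% → 9.27
  south: 373/2126 = 17.54% → 17.54
  west: 724/2126 = 34.05% → 34.05
Step 3: Verify: sum of allocations ≈ 100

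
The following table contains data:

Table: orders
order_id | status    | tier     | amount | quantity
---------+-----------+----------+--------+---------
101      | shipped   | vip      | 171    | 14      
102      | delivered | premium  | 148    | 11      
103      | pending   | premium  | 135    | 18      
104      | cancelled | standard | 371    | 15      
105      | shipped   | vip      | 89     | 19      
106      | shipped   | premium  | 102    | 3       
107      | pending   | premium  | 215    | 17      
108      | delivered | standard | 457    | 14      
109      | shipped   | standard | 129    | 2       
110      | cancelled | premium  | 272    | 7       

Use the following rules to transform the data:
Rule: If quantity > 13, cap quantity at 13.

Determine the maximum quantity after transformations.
13

Step 1: Original maximum quantity = 19
Step 2: Apply cap at 13
Step 3: 6 records had quantity > 13 and were capped
Step 4: Maximum after transformation = 13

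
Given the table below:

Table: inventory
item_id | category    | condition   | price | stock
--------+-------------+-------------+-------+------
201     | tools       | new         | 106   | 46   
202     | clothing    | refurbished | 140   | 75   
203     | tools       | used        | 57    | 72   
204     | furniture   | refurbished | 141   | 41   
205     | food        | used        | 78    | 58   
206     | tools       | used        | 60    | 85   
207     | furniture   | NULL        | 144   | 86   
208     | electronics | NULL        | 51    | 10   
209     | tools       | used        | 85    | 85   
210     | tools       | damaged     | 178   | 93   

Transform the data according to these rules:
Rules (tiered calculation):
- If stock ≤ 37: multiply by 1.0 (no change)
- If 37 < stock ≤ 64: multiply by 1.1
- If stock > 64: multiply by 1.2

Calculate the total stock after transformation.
764.7

Step 1: Tier 1 (stock ≤ 37): 1 records, sum = 10 × 1.0 = 10.0
Step 2: Tier 2 (37 < stock ≤ 64): 3 records, sum = 145 × 1.1 = 159.5
Step 3: Tier 3 (stock > 64): 6 records, sum = 496 × 1.2 = 595.2
Step 4: Final sum = 10.0 + 159.5 + 595.2 = 764.7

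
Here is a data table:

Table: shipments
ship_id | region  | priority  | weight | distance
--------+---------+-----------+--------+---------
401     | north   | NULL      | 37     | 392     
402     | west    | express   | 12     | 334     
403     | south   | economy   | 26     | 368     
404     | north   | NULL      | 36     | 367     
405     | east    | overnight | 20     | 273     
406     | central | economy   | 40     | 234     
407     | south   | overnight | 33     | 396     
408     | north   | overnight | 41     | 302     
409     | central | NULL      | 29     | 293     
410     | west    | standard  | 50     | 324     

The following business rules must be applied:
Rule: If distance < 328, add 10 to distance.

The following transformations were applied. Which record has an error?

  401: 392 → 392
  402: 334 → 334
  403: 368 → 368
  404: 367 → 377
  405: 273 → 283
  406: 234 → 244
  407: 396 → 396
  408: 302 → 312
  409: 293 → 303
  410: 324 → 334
Record 404 has an error. The correct transformed value should be 367, not 377.

Step 1: Check each record against the rule
Step 2: Record 404 has distance = 367
Step 3: Since 367 >= 328, the bonus should not have been applied
Step 4: Correct value = 367, but claimed value = 377
Conclusion: Record 404 has the error.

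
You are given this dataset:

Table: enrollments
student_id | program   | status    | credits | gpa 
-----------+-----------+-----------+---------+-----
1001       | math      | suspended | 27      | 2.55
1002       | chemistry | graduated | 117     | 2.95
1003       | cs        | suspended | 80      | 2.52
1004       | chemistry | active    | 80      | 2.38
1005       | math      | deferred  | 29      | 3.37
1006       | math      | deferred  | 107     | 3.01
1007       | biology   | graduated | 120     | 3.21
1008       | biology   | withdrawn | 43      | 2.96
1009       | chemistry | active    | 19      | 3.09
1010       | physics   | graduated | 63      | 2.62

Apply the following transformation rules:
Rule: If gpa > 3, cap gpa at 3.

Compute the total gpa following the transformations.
27.98

Step 1: 4 records have gpa > 3
Step 2: These records originally summed to 12.68
Step 3: After capping: 4 × 3 = 12
Step 4: Unaffected records sum: 15.98
Step 5: Final sum = 12 + 15.98 = 27.98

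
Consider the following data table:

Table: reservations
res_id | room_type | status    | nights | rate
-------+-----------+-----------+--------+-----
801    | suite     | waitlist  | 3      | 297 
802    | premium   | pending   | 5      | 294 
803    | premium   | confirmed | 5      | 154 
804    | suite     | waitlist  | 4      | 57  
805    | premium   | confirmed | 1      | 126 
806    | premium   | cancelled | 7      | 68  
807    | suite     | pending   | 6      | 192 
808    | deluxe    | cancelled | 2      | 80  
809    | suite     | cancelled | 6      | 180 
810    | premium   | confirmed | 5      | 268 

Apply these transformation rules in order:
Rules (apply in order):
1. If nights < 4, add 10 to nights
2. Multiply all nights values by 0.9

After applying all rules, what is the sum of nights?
66.6

Step 1: Apply Rule 1 - Add 10 to records with nights < 4
  - 3 records affected: 6 + (3 × 10) = 36
  - Unaffected records: 38
  - Sum after Rule 1: 74
Step 2: Apply Rule 2 - Multiply all by 0.9
  - 74 × 0.9 = 66.6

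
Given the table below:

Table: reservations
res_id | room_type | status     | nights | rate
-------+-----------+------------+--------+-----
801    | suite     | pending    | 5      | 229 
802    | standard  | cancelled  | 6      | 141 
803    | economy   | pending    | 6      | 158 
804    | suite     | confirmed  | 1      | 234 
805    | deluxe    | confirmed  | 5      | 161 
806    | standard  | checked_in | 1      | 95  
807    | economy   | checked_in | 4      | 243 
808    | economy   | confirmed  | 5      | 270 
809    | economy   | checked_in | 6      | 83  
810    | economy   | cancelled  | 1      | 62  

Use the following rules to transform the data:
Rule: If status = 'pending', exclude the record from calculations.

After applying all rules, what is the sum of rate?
1289

Step 1: Identify records where status = 'pending'
Step 2: The excluded records sum to 387
Step 3: Original total rate = 1676
Step 4: Remaining total = 1676 - 387 = 1289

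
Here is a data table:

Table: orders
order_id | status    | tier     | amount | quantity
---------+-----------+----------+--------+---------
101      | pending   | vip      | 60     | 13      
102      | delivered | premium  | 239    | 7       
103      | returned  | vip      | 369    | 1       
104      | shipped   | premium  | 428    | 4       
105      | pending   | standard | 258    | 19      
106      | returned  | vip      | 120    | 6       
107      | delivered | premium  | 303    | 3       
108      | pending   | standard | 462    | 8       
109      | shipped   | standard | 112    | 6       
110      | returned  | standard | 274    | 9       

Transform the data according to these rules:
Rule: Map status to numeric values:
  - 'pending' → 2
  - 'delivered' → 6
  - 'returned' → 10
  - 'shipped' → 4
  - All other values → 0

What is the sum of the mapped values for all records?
56

Step 1: Apply mapping to each record
Step 2: Count by status:
  'pending': 3 records × 2 = 6
  'delivered': 2 records × 6 = 12
  'returned': 3 records × 10 = 30
  'shipped': 2 records × 4 = 8
Step 3: Sum all mapped values = 56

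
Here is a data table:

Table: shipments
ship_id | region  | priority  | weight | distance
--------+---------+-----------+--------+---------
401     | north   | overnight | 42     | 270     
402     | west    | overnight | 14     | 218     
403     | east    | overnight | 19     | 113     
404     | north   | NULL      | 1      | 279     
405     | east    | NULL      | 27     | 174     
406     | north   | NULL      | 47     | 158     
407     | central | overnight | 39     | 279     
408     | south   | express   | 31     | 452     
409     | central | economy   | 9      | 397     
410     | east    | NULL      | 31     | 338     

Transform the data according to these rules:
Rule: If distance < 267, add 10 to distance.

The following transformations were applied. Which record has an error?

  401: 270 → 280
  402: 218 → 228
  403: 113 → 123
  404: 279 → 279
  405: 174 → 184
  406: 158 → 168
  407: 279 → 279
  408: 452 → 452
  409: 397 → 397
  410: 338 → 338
Record 401 has an error. The correct transformed value should be 270, not 280.

Step 1: Check each record against the rule
Step 2: Record 401 has distance = 270
Step 3: Since 270 >= 267, the bonus should not have been applied
Step 4: Correct value = 270, but claimed value = 280
Conclusion: Record 401 has the error.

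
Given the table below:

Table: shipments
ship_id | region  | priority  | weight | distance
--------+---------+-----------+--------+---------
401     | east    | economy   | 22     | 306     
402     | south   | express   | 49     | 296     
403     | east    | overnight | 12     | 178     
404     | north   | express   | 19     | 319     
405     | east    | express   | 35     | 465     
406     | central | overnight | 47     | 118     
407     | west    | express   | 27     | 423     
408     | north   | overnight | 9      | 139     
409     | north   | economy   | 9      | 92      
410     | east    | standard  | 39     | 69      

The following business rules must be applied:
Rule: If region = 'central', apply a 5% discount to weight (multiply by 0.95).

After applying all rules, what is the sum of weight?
265.65

Step 1: Records with region = 'central' have total weight = 47
Step 2: Apply multiplier: 47 × 0.95 = 44.65
Step 3: Other records total: 221
Step 4: Final sum = 44.65 + 221 = 265.65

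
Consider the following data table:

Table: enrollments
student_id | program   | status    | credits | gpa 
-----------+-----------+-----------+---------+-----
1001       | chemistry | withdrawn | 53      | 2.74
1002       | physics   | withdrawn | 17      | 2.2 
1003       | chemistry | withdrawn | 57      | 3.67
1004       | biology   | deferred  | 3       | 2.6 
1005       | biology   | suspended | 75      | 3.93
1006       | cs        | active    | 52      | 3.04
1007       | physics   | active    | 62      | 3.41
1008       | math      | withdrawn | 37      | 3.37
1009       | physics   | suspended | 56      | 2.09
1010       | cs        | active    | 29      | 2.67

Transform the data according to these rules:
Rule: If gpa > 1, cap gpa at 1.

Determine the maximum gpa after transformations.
1

Step 1: Original maximum gpa = 3.93
Step 2: Apply cap at 1
Step 3: 10 records had gpa > 1 and were capped
Step 4: Maximum after transformation = 1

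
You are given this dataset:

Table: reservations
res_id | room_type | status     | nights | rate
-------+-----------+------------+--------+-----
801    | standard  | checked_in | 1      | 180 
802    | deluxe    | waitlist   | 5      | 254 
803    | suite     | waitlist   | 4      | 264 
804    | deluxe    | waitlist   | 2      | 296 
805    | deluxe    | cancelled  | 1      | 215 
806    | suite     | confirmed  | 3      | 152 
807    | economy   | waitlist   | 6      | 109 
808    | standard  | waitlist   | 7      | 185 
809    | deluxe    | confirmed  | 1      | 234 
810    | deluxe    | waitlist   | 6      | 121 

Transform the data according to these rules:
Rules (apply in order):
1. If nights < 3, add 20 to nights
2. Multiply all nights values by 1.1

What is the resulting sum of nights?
127.6

Step 1: Apply Rule 1 - Add 20 to records with nights < 3
  - 4 records affected: 5 + (4 × 20) = 85
  - Unaffected records: 31
  - Sum after Rule 1: 116
Step 2: Apply Rule 2 - Multiply all by 1.1
  - 116 × 1.1 = 127.6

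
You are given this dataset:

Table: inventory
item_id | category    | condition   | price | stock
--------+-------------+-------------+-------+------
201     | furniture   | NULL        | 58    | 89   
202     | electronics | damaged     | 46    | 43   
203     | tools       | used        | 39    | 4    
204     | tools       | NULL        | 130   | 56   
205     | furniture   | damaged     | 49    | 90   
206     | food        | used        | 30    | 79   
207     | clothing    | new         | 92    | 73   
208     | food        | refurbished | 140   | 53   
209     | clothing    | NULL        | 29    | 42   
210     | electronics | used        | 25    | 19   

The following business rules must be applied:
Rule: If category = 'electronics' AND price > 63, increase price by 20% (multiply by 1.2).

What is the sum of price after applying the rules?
638

Step 1: Find records where category = 'electronics' AND price > 63
Step 2: 0 records match, summing to 0
Step 3: After multiplier: 0 × 1.2 = 0.0
Step 4: Unaffected records sum: 638
Step 5: Final sum = 0.0 + 638 = 638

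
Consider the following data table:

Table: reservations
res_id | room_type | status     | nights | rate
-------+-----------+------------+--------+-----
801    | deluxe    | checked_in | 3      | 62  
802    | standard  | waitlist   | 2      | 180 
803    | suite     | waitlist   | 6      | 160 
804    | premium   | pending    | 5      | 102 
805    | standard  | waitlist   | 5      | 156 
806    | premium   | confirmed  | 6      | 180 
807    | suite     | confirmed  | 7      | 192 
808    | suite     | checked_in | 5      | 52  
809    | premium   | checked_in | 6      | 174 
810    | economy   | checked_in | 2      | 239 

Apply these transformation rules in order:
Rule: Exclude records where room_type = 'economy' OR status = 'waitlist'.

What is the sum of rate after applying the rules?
762

Step 1: Find records where room_type = 'economy' OR status = 'waitlist'
Step 2: 4 records match, summing to 735
Step 3: Original sum: 1497
Step 4: Remaining sum = 1497 - 735 = 762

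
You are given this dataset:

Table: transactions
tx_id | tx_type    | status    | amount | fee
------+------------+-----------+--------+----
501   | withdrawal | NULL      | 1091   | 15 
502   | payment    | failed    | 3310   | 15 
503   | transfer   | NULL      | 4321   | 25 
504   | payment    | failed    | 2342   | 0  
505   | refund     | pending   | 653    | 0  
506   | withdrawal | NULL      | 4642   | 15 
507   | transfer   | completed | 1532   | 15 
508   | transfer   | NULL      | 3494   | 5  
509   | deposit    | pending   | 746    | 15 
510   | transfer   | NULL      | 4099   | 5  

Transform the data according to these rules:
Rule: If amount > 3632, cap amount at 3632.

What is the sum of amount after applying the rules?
24064

Step 1: 3 records have amount > 3632
Step 2: These records originally summed to 13062
Step 3: After capping: 3 × 3632 = 10896
Step 4: Unaffected records sum: 13168
Step 5: Final sum = 10896 + 13168 = 24064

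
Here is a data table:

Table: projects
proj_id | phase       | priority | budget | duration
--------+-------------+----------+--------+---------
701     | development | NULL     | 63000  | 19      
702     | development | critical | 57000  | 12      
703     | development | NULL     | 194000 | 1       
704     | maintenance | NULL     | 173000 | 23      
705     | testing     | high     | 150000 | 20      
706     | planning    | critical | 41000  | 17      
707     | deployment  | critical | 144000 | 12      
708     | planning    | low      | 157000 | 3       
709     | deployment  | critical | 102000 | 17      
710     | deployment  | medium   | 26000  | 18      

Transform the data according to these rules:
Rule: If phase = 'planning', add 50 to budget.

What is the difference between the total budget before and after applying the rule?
100

Step 1: Original sum of budget = 1107000
Step 2: 2 records have phase = 'planning'
Step 3: Each affected record changes by 50
Step 4: Total change = 2 × 50 = 100
Step 5: New sum = 1107000 + 100 = 1107100
Step 6: Difference = |1107100 - 1107000| = 100
        (Sum increased by 100)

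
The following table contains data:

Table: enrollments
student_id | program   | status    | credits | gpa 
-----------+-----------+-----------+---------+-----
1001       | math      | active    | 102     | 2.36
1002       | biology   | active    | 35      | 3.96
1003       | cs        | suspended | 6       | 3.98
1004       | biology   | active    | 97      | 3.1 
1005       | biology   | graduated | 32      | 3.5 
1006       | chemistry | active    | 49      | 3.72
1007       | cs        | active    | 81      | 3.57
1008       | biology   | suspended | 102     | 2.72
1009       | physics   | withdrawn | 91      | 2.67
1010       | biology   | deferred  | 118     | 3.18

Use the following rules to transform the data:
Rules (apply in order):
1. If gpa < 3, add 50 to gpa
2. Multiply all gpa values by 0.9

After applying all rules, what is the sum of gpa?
164.48

Step 1: Apply Rule 1 - Add 50 to records with gpa < 3
  - 3 records affected: 7.75 + (3 × 50) = 157.75
  - Unaffected records: 25.01
  - Sum after Rule 1: 182.76
Step 2: Apply Rule 2 - Multiply all by 0.9
  - 182.76 × 0.9 = 164.48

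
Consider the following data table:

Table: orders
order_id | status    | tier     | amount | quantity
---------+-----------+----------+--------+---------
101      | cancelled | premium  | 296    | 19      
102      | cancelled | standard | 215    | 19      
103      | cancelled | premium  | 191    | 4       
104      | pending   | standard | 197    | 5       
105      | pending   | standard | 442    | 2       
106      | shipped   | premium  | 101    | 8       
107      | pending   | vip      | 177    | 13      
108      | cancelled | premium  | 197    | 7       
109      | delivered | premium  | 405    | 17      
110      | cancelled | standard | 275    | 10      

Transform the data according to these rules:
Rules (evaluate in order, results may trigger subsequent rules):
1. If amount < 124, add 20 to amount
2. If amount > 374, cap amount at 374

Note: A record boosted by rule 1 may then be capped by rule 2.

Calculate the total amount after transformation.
2417

Step 1: Apply rule 1 to records with amount < 124
  - 1 records get bonus of 20
  - Of these, 0 records then exceed 374 and get capped
Step 2: Apply rule 2 to records with amount > 374
  - 2 records (original) are capped
Step 3: Calculate final sum = 2417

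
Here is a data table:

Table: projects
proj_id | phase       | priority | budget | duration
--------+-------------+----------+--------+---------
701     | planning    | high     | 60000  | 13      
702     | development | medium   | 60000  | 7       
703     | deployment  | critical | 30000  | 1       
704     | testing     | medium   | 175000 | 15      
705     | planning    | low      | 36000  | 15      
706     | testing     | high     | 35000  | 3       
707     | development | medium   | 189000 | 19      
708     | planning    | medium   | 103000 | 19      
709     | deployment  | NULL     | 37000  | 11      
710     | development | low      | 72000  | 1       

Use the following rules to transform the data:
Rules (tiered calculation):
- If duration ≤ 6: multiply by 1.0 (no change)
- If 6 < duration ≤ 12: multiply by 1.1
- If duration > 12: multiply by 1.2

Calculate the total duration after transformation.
122.0

Step 1: Tier 1 (duration ≤ 6): 3 records, sum = 5 × 1.0 = 5.0
Step 2: Tier 2 (6 < duration ≤ 12): 2 records, sum = 18 × 1.1 = 19.8
Step 3: Tier 3 (duration > 12): 5 records, sum = 81 × 1.2 = 97.2
Step 4: Final sum = 5.0 + 19.8 + 97.2 = 122.0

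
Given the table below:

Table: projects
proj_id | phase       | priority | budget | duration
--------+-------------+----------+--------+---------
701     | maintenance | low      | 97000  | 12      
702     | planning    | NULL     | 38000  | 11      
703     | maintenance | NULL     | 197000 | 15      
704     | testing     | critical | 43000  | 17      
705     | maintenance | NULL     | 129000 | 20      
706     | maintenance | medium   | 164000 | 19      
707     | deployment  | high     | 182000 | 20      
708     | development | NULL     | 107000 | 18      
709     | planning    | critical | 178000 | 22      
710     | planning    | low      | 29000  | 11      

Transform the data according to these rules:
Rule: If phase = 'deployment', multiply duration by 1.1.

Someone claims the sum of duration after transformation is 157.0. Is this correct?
No, the correct result is 167.0.

Step 1: Calculate the correct sum after transformation
Step 2: Apply multiplier 1.1 to records where phase = 'deployment'
Step 3: Correct result = 167.0
Step 4: Claimed result = 157.0
Step 5: 167.0 ≠ 157.0
Conclusion: The claimed result is incorrect. The correct answer is 167.0.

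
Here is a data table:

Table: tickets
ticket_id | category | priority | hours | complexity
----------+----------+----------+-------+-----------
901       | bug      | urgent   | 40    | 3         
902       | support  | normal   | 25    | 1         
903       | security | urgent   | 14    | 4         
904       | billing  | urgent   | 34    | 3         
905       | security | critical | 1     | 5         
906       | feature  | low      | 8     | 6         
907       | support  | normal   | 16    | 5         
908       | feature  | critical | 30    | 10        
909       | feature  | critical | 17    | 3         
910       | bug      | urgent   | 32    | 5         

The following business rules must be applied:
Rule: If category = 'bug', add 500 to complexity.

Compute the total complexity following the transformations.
1045

Step 1: Count records where category = 'bug': 2
Step 2: Total bonus added: 2 × 500 = 1000
Step 3: Original sum of complexity: 45
Step 4: Final sum = 45 + 1000 = 1045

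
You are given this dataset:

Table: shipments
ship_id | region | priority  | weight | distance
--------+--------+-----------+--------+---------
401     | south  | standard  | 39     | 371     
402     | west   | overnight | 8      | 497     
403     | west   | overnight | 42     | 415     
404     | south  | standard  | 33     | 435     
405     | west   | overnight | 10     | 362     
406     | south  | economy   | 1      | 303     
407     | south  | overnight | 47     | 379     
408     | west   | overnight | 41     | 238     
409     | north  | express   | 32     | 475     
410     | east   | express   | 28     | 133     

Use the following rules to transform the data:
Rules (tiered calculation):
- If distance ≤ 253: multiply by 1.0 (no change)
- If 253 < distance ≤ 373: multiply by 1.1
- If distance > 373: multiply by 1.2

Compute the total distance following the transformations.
4151.8

Step 1: Tier 1 (distance ≤ 253): 2 records, sum = 371 × 1.0 = 371.0
Step 2: Tier 2 (253 < distance ≤ 373): 3 records, sum = 1036 × 1.1 = 1139.6
Step 3: Tier 3 (distance > 373): 5 records, sum = 2201 × 1.2 = 2641.2
Step 4: Final sum = 371.0 + 1139.6 + 2641.2 = 4151.8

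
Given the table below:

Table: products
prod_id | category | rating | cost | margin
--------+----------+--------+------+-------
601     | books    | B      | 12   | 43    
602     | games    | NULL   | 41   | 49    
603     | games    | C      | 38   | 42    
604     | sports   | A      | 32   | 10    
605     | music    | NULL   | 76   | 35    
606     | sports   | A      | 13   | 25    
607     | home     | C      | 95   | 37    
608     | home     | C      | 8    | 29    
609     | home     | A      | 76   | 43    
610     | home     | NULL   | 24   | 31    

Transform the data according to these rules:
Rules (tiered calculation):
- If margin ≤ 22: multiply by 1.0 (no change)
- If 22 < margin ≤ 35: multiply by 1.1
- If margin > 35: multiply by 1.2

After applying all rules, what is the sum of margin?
398.8

Step 1: Tier 1 (margin ≤ 22): 1 records, sum = 10 × 1.0 = 10.0
Step 2: Tier 2 (22 < margin ≤ 35): 4 records, sum = 120 × 1.1 = 132.0
Step 3: Tier 3 (margin > 35): 5 records, sum = 214 × 1.2 = 256.8
Step 4: Final sum = 10.0 + 132.0 + 256.8 = 398.8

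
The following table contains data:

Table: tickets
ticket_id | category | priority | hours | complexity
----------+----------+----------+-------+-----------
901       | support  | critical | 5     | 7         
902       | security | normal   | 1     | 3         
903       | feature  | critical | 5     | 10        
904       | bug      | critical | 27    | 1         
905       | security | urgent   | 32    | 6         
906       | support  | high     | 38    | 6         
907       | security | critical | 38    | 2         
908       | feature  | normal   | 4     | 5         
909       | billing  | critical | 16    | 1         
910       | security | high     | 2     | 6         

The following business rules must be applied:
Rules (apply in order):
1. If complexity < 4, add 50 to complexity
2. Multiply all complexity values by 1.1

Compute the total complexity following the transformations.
271.7

Step 1: Apply Rule 1 - Add 50 to records with complexity < 4
  - 4 records affected: 7 + (4 × 50) = 207
  - Unaffected records: 40
  - Sum after Rule 1: 247
Step 2: Apply Rule 2 - Multiply all by 1.1
  - 247 × 1.1 = 271.7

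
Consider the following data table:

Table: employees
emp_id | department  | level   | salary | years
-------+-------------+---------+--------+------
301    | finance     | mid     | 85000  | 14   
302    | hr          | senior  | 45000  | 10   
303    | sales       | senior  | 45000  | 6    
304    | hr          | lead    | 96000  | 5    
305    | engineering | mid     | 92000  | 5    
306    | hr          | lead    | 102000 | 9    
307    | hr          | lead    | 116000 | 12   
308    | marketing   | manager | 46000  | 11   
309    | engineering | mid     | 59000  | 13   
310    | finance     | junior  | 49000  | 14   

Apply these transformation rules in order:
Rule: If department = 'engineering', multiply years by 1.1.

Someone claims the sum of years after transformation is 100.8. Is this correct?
Yes, the result is correct.

Step 1: Calculate the correct sum after transformation
Step 2: Apply multiplier 1.1 to records where department = 'engineering'
Step 3: Correct result = 100.8
Step 4: Claimed result = 100.8
Step 5: 100.8 = 100.8 ✓
Conclusion: The claimed result is correct.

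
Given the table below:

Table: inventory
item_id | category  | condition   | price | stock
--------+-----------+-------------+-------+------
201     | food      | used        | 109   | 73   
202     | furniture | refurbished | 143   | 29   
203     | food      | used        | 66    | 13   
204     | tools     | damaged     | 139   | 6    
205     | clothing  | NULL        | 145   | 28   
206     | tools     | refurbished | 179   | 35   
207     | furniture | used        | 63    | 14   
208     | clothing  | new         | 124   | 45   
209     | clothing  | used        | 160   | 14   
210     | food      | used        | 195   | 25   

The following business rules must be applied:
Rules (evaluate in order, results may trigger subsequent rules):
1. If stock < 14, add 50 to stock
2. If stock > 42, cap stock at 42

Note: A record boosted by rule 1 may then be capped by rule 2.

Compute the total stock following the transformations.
313

Step 1: Apply rule 1 to records with stock < 14
  - 2 records get bonus of 50
  - Of these, 2 records then exceed 42 and get capped
Step 2: Apply rule 2 to records with stock > 42
  - 2 records (original) are capped
Step 3: Calculate final sum = 313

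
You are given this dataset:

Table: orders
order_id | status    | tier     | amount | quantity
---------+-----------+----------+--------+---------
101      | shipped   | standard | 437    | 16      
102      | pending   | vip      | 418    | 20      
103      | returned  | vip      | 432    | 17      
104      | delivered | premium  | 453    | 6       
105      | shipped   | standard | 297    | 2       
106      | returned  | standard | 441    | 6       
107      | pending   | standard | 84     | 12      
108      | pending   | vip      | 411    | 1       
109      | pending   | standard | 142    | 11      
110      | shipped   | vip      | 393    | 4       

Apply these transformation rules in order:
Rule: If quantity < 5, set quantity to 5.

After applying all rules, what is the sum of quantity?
103

Step 1: 3 records have quantity < 5
Step 2: These records originally summed to 7
Step 3: After setting to minimum: 3 × 5 = 15
Step 4: Unaffected records sum: 88
Step 5: Final sum = 15 + 88 = 103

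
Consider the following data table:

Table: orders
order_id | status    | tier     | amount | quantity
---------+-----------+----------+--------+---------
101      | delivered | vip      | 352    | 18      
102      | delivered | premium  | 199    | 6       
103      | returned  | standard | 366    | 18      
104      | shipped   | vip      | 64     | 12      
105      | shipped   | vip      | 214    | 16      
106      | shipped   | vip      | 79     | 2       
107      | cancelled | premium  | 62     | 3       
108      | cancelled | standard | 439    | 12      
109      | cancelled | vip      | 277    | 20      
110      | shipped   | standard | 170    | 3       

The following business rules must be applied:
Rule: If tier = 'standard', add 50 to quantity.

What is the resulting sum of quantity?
260

Step 1: Count records where tier = 'standard': 3
Step 2: Total bonus added: 3 × 50 = 150
Step 3: Original sum of quantity: 110
Step 4: Final sum = 110 + 150 = 260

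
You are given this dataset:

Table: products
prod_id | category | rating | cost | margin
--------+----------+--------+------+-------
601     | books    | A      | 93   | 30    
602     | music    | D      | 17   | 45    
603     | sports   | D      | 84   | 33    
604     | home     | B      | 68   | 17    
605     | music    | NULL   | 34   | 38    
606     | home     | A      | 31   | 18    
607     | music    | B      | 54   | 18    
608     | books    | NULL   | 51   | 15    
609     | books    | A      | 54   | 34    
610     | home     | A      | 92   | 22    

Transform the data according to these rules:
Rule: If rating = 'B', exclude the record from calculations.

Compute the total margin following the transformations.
235

Step 1: Identify records where rating = 'B'
Step 2: The excluded records sum to 35
Step 3: Original total margin = 270
Step 4: Remaining total = 270 - 35 = 235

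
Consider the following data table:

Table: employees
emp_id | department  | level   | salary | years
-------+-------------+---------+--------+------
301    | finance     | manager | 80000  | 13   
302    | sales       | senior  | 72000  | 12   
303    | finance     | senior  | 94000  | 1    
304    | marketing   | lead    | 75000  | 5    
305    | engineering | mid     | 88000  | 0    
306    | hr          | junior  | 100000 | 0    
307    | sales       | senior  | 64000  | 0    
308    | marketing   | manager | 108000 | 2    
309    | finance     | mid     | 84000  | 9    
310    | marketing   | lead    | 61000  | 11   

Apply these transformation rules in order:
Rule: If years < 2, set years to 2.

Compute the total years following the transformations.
60

Step 1: 4 records have years < 2
Step 2: These records originally summed to 1
Step 3: After setting to minimum: 4 × 2 = 8
Step 4: Unaffected records sum: 52
Step 5: Final sum = 8 + 52 = 60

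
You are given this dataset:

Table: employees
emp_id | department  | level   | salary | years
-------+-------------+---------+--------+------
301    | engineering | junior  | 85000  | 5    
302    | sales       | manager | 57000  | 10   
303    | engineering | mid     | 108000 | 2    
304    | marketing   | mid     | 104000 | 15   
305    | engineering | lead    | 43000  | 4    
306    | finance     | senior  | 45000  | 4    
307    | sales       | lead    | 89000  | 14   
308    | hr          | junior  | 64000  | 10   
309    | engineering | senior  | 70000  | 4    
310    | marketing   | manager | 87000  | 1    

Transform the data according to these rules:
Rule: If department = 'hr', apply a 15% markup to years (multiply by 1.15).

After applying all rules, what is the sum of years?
70.5

Step 1: Records with department = 'hr' have total years = 10
Step 2: Apply multiplier: 10 × 1.15 = 11.5
Step 3: Other records total: 59
Step 4: Final sum = 11.5 + 59 = 70.5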